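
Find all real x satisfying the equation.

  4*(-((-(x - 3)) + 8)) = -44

Step 1. [4*(-((-(x - 3)) + 8)) = -44] divide by the outer 4. So div: -((-(x - 3)) + 8) = -11.
Step 2. [-((-(x - 3)) + 8) = -11] LHS negated; negate both sides, so neg: (-(x - 3)) + 8 = 11.
Step 3. [(-(x - 3)) + 8 = 11] peel the +8: subtract 8 from each side ⇒ sub: -(x - 3) = 3.
Step 4. [-(x - 3) = 3] leading − — multiply by −1. So neg: x - 3 = -3.
Step 5. [x - 3 = -3] peel the -3: add 3 from each side, so sub: x = 0.

Answer: x ∈ {0}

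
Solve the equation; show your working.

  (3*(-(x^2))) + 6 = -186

Step 1. [(3*(-(x^2))) + 6 = -186] common factor 3 (LHS and -186) — divide through ⇒ factor: (-(x^2)) + 2 = -62.
Step 2. [(-(x^2)) + 2 = -62] +2 is outermost — subtract 2 both sides, so sub: -(x^2) = -64.
Step 3. [-(x^2) = -64] leading − — multiply by −1. So neg: x^2 = 64.
Step 4. [x^2 = 64] 64 ≥ 0, LHS is (·)² — take ±√ ⇒ sqrt: x = 8 or -8.

Answer: x ∈ {-8, 8}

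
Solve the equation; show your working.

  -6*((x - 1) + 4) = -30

Step 1. [-6*((x - 1) + 4) = -30] LHS = -6·(…); ÷-6 both sides. So div: (x - 1) + 4 = 5.
Step 2. [(x - 1) + 4 = 5] 4 comes off first (subtract 4), so sub: x - 1 = 1.
Step 3. [x - 1 = 1] 1 comes off first (add 1), so sub: x = 2.

Answer: x ∈ {2}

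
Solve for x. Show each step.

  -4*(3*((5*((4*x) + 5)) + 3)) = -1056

Step 1. [-4*(3*((5*((4*x) + 5)) + 3)) = -1056] LHS = -4·(…); ÷-4 both sides. So div: 3*((5*((4*x) + 5)) + 3) = 264.
Step 2. [3*((5*((4*x) + 5)) + 3) = 264] 3·(inner) — divide through by 3 ⇒ div: (5*((4*x) + 5)) + 3 = 88.
Step 3. [(5*((4*x) + 5)) + 3 = 88] peel the +3: subtract 3 from each side, so sub: 5*((4*x) + 5) = 85.
Step 4. [5*((4*x) + 5) = 85] LHS = 5·(…); ÷5 both sides, so div: (4*x) + 5 = 17.
Step 5. [(4*x) + 5 = 17] 5 comes off first (subtract 5). So sub: 4*x = 12.
Step 6. [4*x = 12] 4 out front; divide by 4 ⇒ div: x = 3.

Answer: x ∈ {3}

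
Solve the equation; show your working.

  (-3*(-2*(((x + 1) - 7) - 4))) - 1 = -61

Step 1. [(-3*(-2*(((x + 1) - 7) - 4))) - 1 = -61] 1 comes off first (add 1) ⇒ sub: -3*(-2*(((x + 1) - 7) - 4)) = -60.
Step 2. [-3*(-2*(((x + 1) - 7) - 4)) = -60] leading coefficient -3: divide by -3. So div: -2*(((x + 1) - 7) - 4) = 20.
Step 3. [-2*(((x + 1) - 7) - 4) = 20] divide by the outer -2 ⇒ div: ((x + 1) - 7) - 4 = -10.
Step 4. [((x + 1) - 7) - 4 = -10] peel the -4: add 4 from each side, so sub: (x + 1) - 7 = -6.
Step 5. [(x + 1) - 7 = -6] the outer -7 inverts by adding 7, so sub: x + 1 = 1.
Step 6. [x + 1 = 1] 1 comes off first (subtract 1), so sub: x = 0.

Answer: x ∈ {0}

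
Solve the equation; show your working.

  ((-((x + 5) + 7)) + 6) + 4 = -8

Step 1. [((-((x + 5) + 7)) + 6) + 4 = -8] 4 comes off first (subtract 4), so sub: (-((x + 5) + 7)) + 6 = -12.
Step 2. [(-((x + 5) + 7)) + 6 = -12] subtract 6: x sits inside (… + 6). So sub: -((x + 5) + 7) = -18.
Step 3. [-((x + 5) + 7) = -18] flip signs both sides ⇒ neg: (x + 5) + 7 = 18.
Step 4. [(x + 5) + 7 = 18] peel the +7: subtract 7 from each side ⇒ sub: x + 5 = 11.
Step 5. [x + 5 = 11] subtract 5: x sits inside (… + 5). So sub: x = 6.

Answer: x ∈ {6}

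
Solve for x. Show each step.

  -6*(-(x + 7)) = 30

Step 1. [-6*(-(x + 7)) = 30] leading coefficient -6: divide by -6 ⇒ div: -(x + 7) = -5.
Step 2. [-(x + 7) = -5] leading − — multiply by −1 ⇒ neg: x + 7 = 5.
Step 3. [x + 7 = 5] peel the +7: subtract 7 from each side, so sub: x = -2.

Answer: x ∈ {-2}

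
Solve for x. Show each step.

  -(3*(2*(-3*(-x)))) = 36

Step 1. [-(3*(2*(-3*(-x)))) = 36] leading − — multiply by −1. So neg: 3*(2*(-3*(-x))) = -36.
Step 2. [3*(2*(-3*(-x))) = -36] leading coefficient 3: divide by 3 ⇒ div: 2*(-3*(-x)) = -12.
Step 3. [2*(-3*(-x)) = -12] 2 out front; divide by 2. So div: -3*(-x) = -6.
Step 4. [-3*(-x) = -6] LHS = -3·(…); ÷-3 both sides. So div: -x = 2.
Step 5. [-x = 2] LHS negated; negate both sides ⇒ neg: x = -2.

Answer: x ∈ {-2}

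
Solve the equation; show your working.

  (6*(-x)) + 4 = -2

Step 1. [(6*(-x)) + 4 = -2] 4 comes off first (subtract 4). So sub: 6*(-x) = -6.
Step 2. [6*(-x) = -6] divide by the outer 6 ⇒ div: -x = -1.
Step 3. [-x = -1] flip signs both sides. So neg: x = 1.

Answer: x ∈ {1}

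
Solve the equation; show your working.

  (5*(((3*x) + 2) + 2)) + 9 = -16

Step 1. [(5*(((3*x) + 2) + 2)) + 9 = -16] +9 is outermost — subtract 9 both sides. So sub: 5*(((3*x) + 2) + 2) = -25.
Step 2. [5*(((3*x) + 2) + 2) = -25] LHS = 5·(…); ÷5 both sides, so div: ((3*x) + 2) + 2 = -5.
Step 3. [((3*x) + 2) + 2 = -5] the outer +2 inverts by subtracting 2, so sub: (3*x) + 2 = -7.
Step 4. [(3*x) + 2 = -7] +2 is outermost — subtract 2 both sides. So sub: 3*x = -9.
Step 5. [3*x = -9] divide by the outer 3, so div: x = -3.

Answer: x ∈ {-3}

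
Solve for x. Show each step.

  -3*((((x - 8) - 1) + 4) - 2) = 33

Step 1. [-3*((((x - 8) - 1) + 4) - 2) = 33] leading coefficient -3: divide by -3 ⇒ div: (((x - 8) - 1) + 4) - 2 = -11.
Step 2. [(((x - 8) - 1) + 4) - 2 = -11] -2 is outermost — add 2 both sides. So sub: ((x - 8) - 1) + 4 = -9.
Step 3. [((x - 8) - 1) + 4 = -9] the outer +4 inverts by subtracting 4 ⇒ sub: (x - 8) - 1 = -13.
Step 4. [(x - 8) - 1 = -13] peel the -1: add 1 from each side ⇒ sub: x - 8 = -12.
Step 5. [x - 8 = -12] -8 is outermost — add 8 both sides, so sub: x = -4.

Answer: x ∈ {-4}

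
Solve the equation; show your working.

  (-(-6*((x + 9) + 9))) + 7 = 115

Step 1. [(-(-6*((x + 9) + 9))) + 7 = 115] subtract 7: x sits inside (… + 7) ⇒ sub: -(-6*((x + 9) + 9)) = 108.
Step 2. [-(-6*((x + 9) + 9)) = 108] LHS negated; negate both sides ⇒ neg: -6*((x + 9) + 9) = -108.
Step 3. [-6*((x + 9) + 9) = -108] leading coefficient -6: divide by -6 ⇒ div: (x + 9) + 9 = 18.
Step 4. [(x + 9) + 9 = 18] +9 is outermost — subtract 9 both sides, so sub: x + 9 = 9.
Step 5. [x + 9 = 9] 9 comes off first (subtract 9). So sub: x = 0.

Answer: x ∈ {0}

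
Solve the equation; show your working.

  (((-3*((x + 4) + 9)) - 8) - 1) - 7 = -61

Step 1. [(((-3*((x + 4) + 9)) - 8) - 1) - 7 = -61] the outer -7 inverts by adding 7 ⇒ sub: ((-3*((x + 4) + 9)) - 8) - 1 = -54.
Step 2. [((-3*((x + 4) + 9)) - 8) - 1 = -54] add 1: x sits inside (… - 1), so sub: (-3*((x + 4) + 9)) - 8 = -53.
Step 3. [(-3*((x + 4) + 9)) - 8 = -53] -8 is outermost — add 8 both sides ⇒ sub: -3*((x + 4) + 9) = -45.
Step 4. [-3*((x + 4) + 9) = -45] leading coefficient -3: divide by -3. So div: (x + 4) + 9 = 15.
Step 5. [(x + 4) + 9 = 15] subtract 9: x sits inside (… + 9). So sub: x + 4 = 6.
Step 6. [x + 4 = 6] 4 comes off first (subtract 4) ⇒ sub: x = 2.

Answer: x ∈ {2}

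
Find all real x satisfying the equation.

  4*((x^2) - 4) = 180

Step 1. [4*((x^2) - 4) = 180] 4·(inner) — divide through by 4 ⇒ div: (x^2) - 4 = 45.
Step 2. [(x^2) - 4 = 45] the outer -4 inverts by adding 4. So sub: x^2 = 49.
Step 3. [x^2 = 49] LHS squared, RHS 49 ≥ 0: apply √ (±) ⇒ sqrt: x = 7 or -7.

Answer: x ∈ {-7, 7}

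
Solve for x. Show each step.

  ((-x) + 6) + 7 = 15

Step 1. [((-x) + 6) + 7 = 15] the outer +7 inverts by subtracting 7 ⇒ sub: (-x) + 6 = 8.
Step 2. [(-x) + 6 = 8] peel the +6: subtract 6 from each side ⇒ sub: -x = 2.
Step 3. [-x = 2] LHS negated; negate both sides. So neg: x = -2.

Answer: x ∈ {-2}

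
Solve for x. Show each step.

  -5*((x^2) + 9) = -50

Step 1. [-5*((x^2) + 9) = -50] leading coefficient -5: divide by -5, so div: (x^2) + 9 = 10.
Step 2. [(x^2) + 9 = 10] the outer +9 inverts by subtracting 9 ⇒ sub: x^2 = 1.
Step 3. [x^2 = 1] √ both sides: 1 ≥ 0 gives two branches, so sqrt: x = 1 or -1.

Answer: x ∈ {-1, 1}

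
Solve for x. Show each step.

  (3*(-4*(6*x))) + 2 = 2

Step 1. [(3*(-4*(6*x))) + 2 = 2] peel the +2: subtract 2 from each side ⇒ sub: 3*(-4*(6*x)) = 0.
Step 2. [3*(-4*(6*x)) = 0] leading coefficient 3: divide by 3, so div: -4*(6*x) = 0.
Step 3. [-4*(6*x) = 0] -4 out front; divide by -4, so div: 6*x = 0.
Step 4. [6*x = 0] divide by the outer 6 ⇒ div: x = 0.

Answer: x ∈ {0}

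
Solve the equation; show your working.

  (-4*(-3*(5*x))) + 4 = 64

Step 1. [(-4*(-3*(5*x))) + 4 = 64] +4 is outermost — subtract 4 both sides, so sub: -4*(-3*(5*x)) = 60.
Step 2. [-4*(-3*(5*x)) = 60] leading coefficient -4: divide by -4. So div: -3*(5*x) = -15.
Step 3. [-3*(5*x) = -15] -3 out front; divide by -3, so div: 5*x = 5.
Step 4. [5*x = 5] divide by the outer 5, so div: x = 1.

Answer: x ∈ {1}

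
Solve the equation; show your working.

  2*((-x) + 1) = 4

Step 1. [2*((-x) + 1) = 4] 2 out front; divide by 2. So div: (-x) + 1 = 2.
Step 2. [(-x) + 1 = 2] the outer +1 inverts by subtracting 1. So sub: -x = 1.
Step 3. [-x = 1] flip signs both sides, so neg: x = -1.

Answer: x ∈ {-1}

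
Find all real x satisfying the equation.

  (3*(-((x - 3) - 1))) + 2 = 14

Step 1. [(3*(-((x - 3) - 1))) + 2 = 14] +2 is outermost — subtract 2 both sides, so sub: 3*(-((x - 3) - 1)) = 12.
Step 2. [3*(-((x - 3) - 1)) = 12] leading coefficient 3: divide by 3. So div: -((x - 3) - 1) = 4.
Step 3. [-((x - 3) - 1) = 4] leading − — multiply by −1, so neg: (x - 3) - 1 = -4.
Step 4. [(x - 3) - 1 = -4] the outer -1 inverts by adding 1. So sub: x - 3 = -3.
Step 5. [x - 3 = -3] peel the -3: add 3 from each side ⇒ sub: x = 0.

Answer: x ∈ {0}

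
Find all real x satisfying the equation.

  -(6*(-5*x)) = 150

Step 1. [-(6*(-5*x)) = 150] LHS negated; negate both sides, so neg: 6*(-5*x) = -150.
Step 2. [6*(-5*x) = -150] 6·(inner) — divide through by 6, so div: -5*x = -25.
Step 3. [-5*x = -25] LHS = -5·(…); ÷-5 both sides ⇒ div: x = 5.

Answer: x ∈ {5}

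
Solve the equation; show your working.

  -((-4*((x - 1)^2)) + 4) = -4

Step 1. [-((-4*((x - 1)^2)) + 4) = -4] flip signs both sides. So neg: (-4*((x - 1)^2)) + 4 = 4.
Step 2. [(-4*((x - 1)^2)) + 4 = 4] +4 is outermost — subtract 4 both sides ⇒ sub: -4*((x - 1)^2) = 0.
Step 3. [-4*((x - 1)^2) = 0] LHS = -4·(…); ÷-4 both sides ⇒ div: (x - 1)^2 = 0.
Step 4. [(x - 1)^2 = 0] LHS squared, RHS 0 ≥ 0: apply √ (±) ⇒ sqrt: x - 1 = 0.
Step 5. [x - 1 = 0] the outer -1 inverts by adding 1, so sub: x = 1.

Answer: x ∈ {1}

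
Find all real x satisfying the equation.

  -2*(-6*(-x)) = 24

Step 1. [-2*(-6*(-x)) = 24] divide by the outer -2 ⇒ div: -6*(-x) = -12.
Step 2. [-6*(-x) = -12] divide by the outer -6 ⇒ div: -x = 2.
Step 3. [-x = 2] LHS negated; negate both sides. So neg: x = -2.

Answer: x ∈ {-2}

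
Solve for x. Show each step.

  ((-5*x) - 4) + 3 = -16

Step 1. [((-5*x) - 4) + 3 = -16] subtract 3: x sits inside (… + 3) ⇒ sub: (-5*x) - 4 = -19.
Step 2. [(-5*x) - 4 = -19] -4 is outermost — add 4 both sides, so sub: -5*x = -15.
Step 3. [-5*x = -15] LHS = -5·(…); ÷-5 both sides, so div: x = 3.

Answer: x ∈ {3}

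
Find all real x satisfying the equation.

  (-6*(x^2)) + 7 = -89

Step 1. [(-6*(x^2)) + 7 = -89] the outer +7 inverts by subtracting 7 ⇒ sub: -6*(x^2) = -96.
Step 2. [-6*(x^2) = -96] -6 out front; divide by -6, so div: x^2 = 16.
Step 3. [x^2 = 16] √ both sides: 16 ≥ 0 gives two branches ⇒ sqrt: x = 4 or -4.

Answer: x ∈ {-4, 4}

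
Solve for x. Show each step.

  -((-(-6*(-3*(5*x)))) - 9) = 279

Step 1. [-((-(-6*(-3*(5*x)))) - 9) = 279] flip signs both sides. So neg: (-(-6*(-3*(5*x)))) - 9 = -279.
Step 2. [(-(-6*(-3*(5*x)))) - 9 = -279] 9 comes off first (add 9). So sub: -(-6*(-3*(5*x))) = -270.
Step 3. [-(-6*(-3*(5*x))) = -270] flip signs both sides ⇒ neg: -6*(-3*(5*x)) = 270.
Step 4. [-6*(-3*(5*x)) = 270] LHS = -6·(…); ÷-6 both sides ⇒ div: -3*(5*x) = -45.
Step 5. [-3*(5*x) = -45] LHS = -3·(…); ÷-3 both sides, so div: 5*x = 15.
Step 6. [5*x = 15] 5 out front; divide by 5 ⇒ div: x = 3.

Answer: x ∈ {3}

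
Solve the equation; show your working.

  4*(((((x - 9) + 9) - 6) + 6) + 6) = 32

Step 1. [4*(((((x - 9) + 9) - 6) + 6) + 6) = 32] 4·(inner) — divide through by 4, so div: ((((x - 9) + 9) - 6) + 6) + 6 = 8.
Step 2. [((((x - 9) + 9) - 6) + 6) + 6 = 8] +6 is outermost — subtract 6 both sides, so sub: (((x - 9) + 9) - 6) + 6 = 2.
Step 3. [(((x - 9) + 9) - 6) + 6 = 2] 6 comes off first (subtract 6). So sub: ((x - 9) + 9) - 6 = -4.
Step 4. [((x - 9) + 9) - 6 = -4] peel the -6: add 6 from each side, so sub: (x - 9) + 9 = 2.
Step 5. [(x - 9) + 9 = 2] +9 is outermost — subtract 9 both sides. So sub: x - 9 = -7.
Step 6. [x - 9 = -7] the outer -9 inverts by adding 9 ⇒ sub: x = 2.

Answer: x ∈ {2}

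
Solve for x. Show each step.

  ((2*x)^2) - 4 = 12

Step 1. [((2*x)^2) - 4 = 12] add 4: x sits inside (… - 4) ⇒ sub: (2*x)^2 = 16.
Step 2. [(2*x)^2 = 16] √ both sides: 16 ≥ 0 gives two branches, so sqrt: 2*x = 4 or -4.
Step 3. [2*x = 4 or -4] 2 out front; divide by 2, so div: x = 2 or -2.

Answer: x ∈ {-2, 2}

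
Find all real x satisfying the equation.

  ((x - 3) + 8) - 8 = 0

Step 1. [((x - 3) + 8) - 8 = 0] -8 is outermost — add 8 both sides ⇒ sub: (x - 3) + 8 = 8.
Step 2. [(x - 3) + 8 = 8] 8 comes off first (subtract 8), so sub: x - 3 = 0.
Step 3. [x - 3 = 0] -3 is outermost — add 3 both sides, so sub: x = 3.

Answer: x ∈ {3}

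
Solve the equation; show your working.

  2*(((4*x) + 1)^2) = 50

Step 1. [2*(((4*x) + 1)^2) = 50] divide by the outer 2, so div: ((4*x) + 1)^2 = 25.
Step 2. [((4*x) + 1)^2 = 25] 25 ≥ 0, LHS is (·)² — take ±√. So sqrt: (4*x) + 1 = 5 or -5.
Step 3. [(4*x) + 1 = 5 or -5] subtract 1: x sits inside (… + 1), so sub: 4*x = 4 or -6.
Step 4. [4*x = 4 or -6] leading coefficient 4: divide by 4. So div: x = 1 or -3/2.

Answer: x ∈ {-3/2, 1}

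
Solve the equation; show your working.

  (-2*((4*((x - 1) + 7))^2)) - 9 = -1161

Step 1. [(-2*((4*((x - 1) + 7))^2)) - 9 = -1161] peel the -9: add 9 from each side ⇒ sub: -2*((4*((x - 1) + 7))^2) = -1152.
Step 2. [-2*((4*((x - 1) + 7))^2) = -1152] divide by the outer -2. So div: (4*((x - 1) + 7))^2 = 576.
Step 3. [(4*((x - 1) + 7))^2 = 576] 576 ≥ 0, LHS is (·)² — take ±√ ⇒ sqrt: 4*((x - 1) + 7) = 24 or -24.
Step 4. [4*((x - 1) + 7) = 24 or -24] LHS = 4·(…); ÷4 both sides ⇒ div: (x - 1) + 7 = 6 or -6.
Step 5. [(x - 1) + 7 = 6 or -6] subtract 7: x sits inside (… + 7) ⇒ sub: x - 1 = -1 or -13.
Step 6. [x - 1 = -1 or -13] peel the -1: add 1 from each side. So sub: x = 0 or -12.

Answer: x ∈ {-12, 0}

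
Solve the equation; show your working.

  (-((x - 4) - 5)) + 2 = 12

Step 1. [(-((x - 4) - 5)) + 2 = 12] peel the +2: subtract 2 from each side ⇒ sub: -((x - 4) - 5) = 10.
Step 2. [-((x - 4) - 5) = 10] LHS negated; negate both sides, so neg: (x - 4) - 5 = -10.
Step 3. [(x - 4) - 5 = -10] 5 comes off first (add 5). So sub: x - 4 = -5.
Step 4. [x - 4 = -5] the outer -4 inverts by adding 4. So sub: x = -1.

Answer: x ∈ {-1}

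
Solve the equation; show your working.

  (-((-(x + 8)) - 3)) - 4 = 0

Step 1. [(-((-(x + 8)) - 3)) - 4 = 0] 4 comes off first (add 4) ⇒ sub: -((-(x + 8)) - 3) = 4.
Step 2. [-((-(x + 8)) - 3) = 4] LHS negated; negate both sides. So neg: (-(x + 8)) - 3 = -4.
Step 3. [(-(x + 8)) - 3 = -4] 3 comes off first (add 3), so sub: -(x + 8) = -1.
Step 4. [-(x + 8) = -1] flip signs both sides. So neg: x + 8 = 1.
Step 5. [x + 8 = 1] subtract 8: x sits inside (… + 8) ⇒ sub: x = -7.

Answer: x ∈ {-7}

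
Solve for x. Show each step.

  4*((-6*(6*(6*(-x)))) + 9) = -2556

Step 1. [4*((-6*(6*(6*(-x)))) + 9) = -2556] 4·(inner) — divide through by 4. So div: (-6*(6*(6*(-x)))) + 9 = -639.
Step 2. [(-6*(6*(6*(-x)))) + 9 = -639] subtract 9: x sits inside (… + 9). So sub: -6*(6*(6*(-x))) = -648.
Step 3. [-6*(6*(6*(-x))) = -648] -6 out front; divide by -6 ⇒ div: 6*(6*(-x)) = 108.
Step 4. [6*(6*(-x)) = 108] 6 out front; divide by 6, so div: 6*(-x) = 18.
Step 5. [6*(-x) = 18] LHS = 6·(…); ÷6 both sides, so div: -x = 3.
Step 6. [-x = 3] flip signs both sides. So neg: x = -3.

Answer: x ∈ {-3}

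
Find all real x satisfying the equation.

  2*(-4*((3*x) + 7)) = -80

Step 1. [2*(-4*((3*x) + 7)) = -80] LHS = 2·(…); ÷2 both sides, so div: -4*((3*x) + 7) = -40.
Step 2. [-4*((3*x) + 7) = -40] -4·(inner) — divide through by -4, so div: (3*x) + 7 = 10.
Step 3. [(3*x) + 7 = 10] subtract 7: x sits inside (… + 7). So sub: 3*x = 3.
Step 4. [3*x = 3] leading coefficient 3: divide by 3 ⇒ div: x = 1.

Answer: x ∈ {1}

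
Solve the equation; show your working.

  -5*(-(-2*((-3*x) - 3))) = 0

Step 1. [-5*(-(-2*((-3*x) - 3))) = 0] divide by the outer -5 ⇒ div: -(-2*((-3*x) - 3)) = 0.
Step 2. [-(-2*((-3*x) - 3)) = 0] leading − — multiply by −1 ⇒ neg: -2*((-3*x) - 3) = 0.
Step 3. [-2*((-3*x) - 3) = 0] -2·(inner) — divide through by -2 ⇒ div: (-3*x) - 3 = 0.
Step 4. [(-3*x) - 3 = 0] -3 divides every term; factor it out, so factor: x + 1 = 0.
Step 5. [x + 1 = 0] peel the +1: subtract 1 from each side. So sub: x = -1.

Answer: x ∈ {-1}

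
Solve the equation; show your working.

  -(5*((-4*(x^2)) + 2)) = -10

Step 1. [-(5*((-4*(x^2)) + 2)) = -10] flip signs both sides. So neg: 5*((-4*(x^2)) + 2) = 10.
Step 2. [5*((-4*(x^2)) + 2) = 10] 5·(inner) — divide through by 5 ⇒ div: (-4*(x^2)) + 2 = 2.
Step 3. [(-4*(x^2)) + 2 = 2] subtract 2: x sits inside (… + 2), so sub: -4*(x^2) = 0.
Step 4. [-4*(x^2) = 0] divide by the outer -4, so div: x^2 = 0.
Step 5. [x^2 = 0] LHS squared, RHS 0 ≥ 0: apply √ (±), so sqrt: x = 0.

Answer: x ∈ {0}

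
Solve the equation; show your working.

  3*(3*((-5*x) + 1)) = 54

Step 1. [3*(3*((-5*x) + 1)) = 54] divide by the outer 3, so div: 3*((-5*x) + 1) = 18.
Step 2. [3*((-5*x) + 1) = 18] 3 out front; divide by 3, so div: (-5*x) + 1 = 6.
Step 3. [(-5*x) + 1 = 6] subtract 1: x sits inside (… + 1). So sub: -5*x = 5.
Step 4. [-5*x = 5] -5·(inner) — divide through by -5 ⇒ div: x = -1.

Answer: x ∈ {-1}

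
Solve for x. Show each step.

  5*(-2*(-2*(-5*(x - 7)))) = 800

Step 1. [5*(-2*(-2*(-5*(x - 7)))) = 800] LHS = 5·(…); ÷5 both sides. So div: -2*(-2*(-5*(x - 7))) = 160.
Step 2. [-2*(-2*(-5*(x - 7))) = 160] -2 out front; divide by -2. So div: -2*(-5*(x - 7)) = -80.
Step 3. [-2*(-5*(x - 7)) = -80] leading coefficient -2: divide by -2. So div: -5*(x - 7) = 40.
Step 4. [-5*(x - 7) = 40] -5 out front; divide by -5 ⇒ div: x - 7 = -8.
Step 5. [x - 7 = -8] the outer -7 inverts by adding 7 ⇒ sub: x = -1.

Answer: x ∈ {-1}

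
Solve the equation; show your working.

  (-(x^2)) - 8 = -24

Step 1. [(-(x^2)) - 8 = -24] the outer -8 inverts by adding 8, so sub: -(x^2) = -16.
Step 2. [-(x^2) = -16] flip signs both sides, so neg: x^2 = 16.
Step 3. [x^2 = 16] √ both sides: 16 ≥ 0 gives two branches, so sqrt: x = 4 or -4.

Answer: x ∈ {-4, 4}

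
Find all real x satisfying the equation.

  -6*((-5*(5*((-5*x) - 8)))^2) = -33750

Step 1. [-6*((-5*(5*((-5*x) - 8)))^2) = -33750] LHS = -6·(…); ÷-6 both sides. So div: (-5*(5*((-5*x) - 8)))^2 = 5625.
Step 2. [(-5*(5*((-5*x) - 8)))^2 = 5625] √ both sides: 5625 ≥ 0 gives two branches, so sqrt: -5*(5*((-5*x) - 8)) = 75 or -75.
Step 3. [-5*(5*((-5*x) - 8)) = 75 or -75] -5 out front; divide by -5. So div: 5*((-5*x) - 8) = -15 or 15.
Step 4. [5*((-5*x) - 8) = -15 or 15] leading coefficient 5: divide by 5 ⇒ div: (-5*x) - 8 = -3 or 3.
Step 5. [(-5*x) - 8 = -3 or 3] add 8: x sits inside (… - 8) ⇒ sub: -5*x = 5 or 11.
Step 6. [-5*x = 5 or 11] LHS = -5·(…); ÷-5 both sides. So div: x = -1 or -11/5.

Answer: x ∈ {-11/5, -1}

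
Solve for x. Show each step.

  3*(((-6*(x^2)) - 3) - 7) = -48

Step 1. [3*(((-6*(x^2)) - 3) - 7) = -48] leading coefficient 3: divide by 3 ⇒ div: ((-6*(x^2)) - 3) - 7 = -16.
Step 2. [((-6*(x^2)) - 3) - 7 = -16] peel the -7: add 7 from each side, so sub: (-6*(x^2)) - 3 = -9.
Step 3. [(-6*(x^2)) - 3 = -9] the outer -3 inverts by adding 3 ⇒ sub: -6*(x^2) = -6.
Step 4. [-6*(x^2) = -6] -6·(inner) — divide through by -6 ⇒ div: x^2 = 1.
Step 5. [x^2 = 1] √ both sides: 1 ≥ 0 gives two branches. So sqrt: x = 1 or -1.

Answer: x ∈ {-1, 1}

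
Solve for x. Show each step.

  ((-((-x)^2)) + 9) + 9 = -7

Step 1. [((-((-x)^2)) + 9) + 9 = -7] subtract 9: x sits inside (… + 9), so sub: (-((-x)^2)) + 9 = -16.
Step 2. [(-((-x)^2)) + 9 = -16] 9 comes off first (subtract 9). So sub: -((-x)^2) = -25.
Step 3. [-((-x)^2) = -25] flip signs both sides. So neg: (-x)^2 = 25.
Step 4. [(-x)^2 = 25] 25 ≥ 0, LHS is (·)² — take ±√, so sqrt: -x = 5 or -5.
Step 5. [-x = 5 or -5] leading − — multiply by −1, so neg: x = -5 or 5.

Answer: x ∈ {-5, 5}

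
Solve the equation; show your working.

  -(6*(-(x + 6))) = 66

Step 1. [-(6*(-(x + 6))) = 66] leading − — multiply by −1. So neg: 6*(-(x + 6)) = -66.
Step 2. [6*(-(x + 6)) = -66] 6 out front; divide by 6 ⇒ div: -(x + 6) = -11.
Step 3. [-(x + 6) = -11] flip signs both sides ⇒ neg: x + 6 = 11.
Step 4. [x + 6 = 11] subtract 6: x sits inside (… + 6). So sub: x = 5.

Answer: x ∈ {5}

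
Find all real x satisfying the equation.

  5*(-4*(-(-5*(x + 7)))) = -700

Step 1. [5*(-4*(-(-5*(x + 7)))) = -700] leading coefficient 5: divide by 5. So div: -4*(-(-5*(x + 7))) = -140.
Step 2. [-4*(-(-5*(x + 7))) = -140] divide by the outer -4. So div: -(-5*(x + 7)) = 35.
Step 3. [-(-5*(x + 7)) = 35] LHS negated; negate both sides ⇒ neg: -5*(x + 7) = -35.
Step 4. [-5*(x + 7) = -35] leading coefficient -5: divide by -5, so div: x + 7 = 7.
Step 5. [x + 7 = 7] the outer +7 inverts by subtracting 7 ⇒ sub: x = 0.

Answer: x ∈ {0}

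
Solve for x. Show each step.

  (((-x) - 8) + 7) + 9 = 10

Step 1. [(((-x) - 8) + 7) + 9 = 10] subtract 9: x sits inside (… + 9) ⇒ sub: ((-x) - 8) + 7 = 1.
Step 2. [((-x) - 8) + 7 = 1] the outer +7 inverts by subtracting 7, so sub: (-x) - 8 = -6.
Step 3. [(-x) - 8 = -6] -8 is outermost — add 8 both sides ⇒ sub: -x = 2.
Step 4. [-x = 2] LHS negated; negate both sides. So neg: x = -2.

Answer: x ∈ {-2}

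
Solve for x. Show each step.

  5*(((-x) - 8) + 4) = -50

Step 1. [5*(((-x) - 8) + 4) = -50] LHS = 5·(…); ÷5 both sides ⇒ div: ((-x) - 8) + 4 = -10.
Step 2. [((-x) - 8) + 4 = -10] subtract 4: x sits inside (… + 4) ⇒ sub: (-x) - 8 = -14.
Step 3. [(-x) - 8 = -14] peel the -8: add 8 from each side. So sub: -x = -6.
Step 4. [-x = -6] LHS negated; negate both sides ⇒ neg: x = 6.

Answer: x ∈ {6}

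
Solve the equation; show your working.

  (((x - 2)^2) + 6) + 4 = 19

Step 1. [(((x - 2)^2) + 6) + 4 = 19] 4 comes off first (subtract 4), so sub: ((x - 2)^2) + 6 = 15.
Step 2. [((x - 2)^2) + 6 = 15] subtract 6: x sits inside (… + 6). So sub: (x - 2)^2 = 9.
Step 3. [(x - 2)^2 = 9] 9 ≥ 0, LHS is (·)² — take ±√. So sqrt: x - 2 = 3 or -3.
Step 4. [x - 2 = 3 or -3] 2 comes off first (add 2), so sub: x = 5 or -1.

Answer: x ∈ {-1, 5}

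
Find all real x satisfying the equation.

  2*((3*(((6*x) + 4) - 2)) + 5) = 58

Step 1. [2*((3*(((6*x) + 4) - 2)) + 5) = 58] leading coefficient 2: divide by 2 ⇒ div: (3*(((6*x) + 4) - 2)) + 5 = 29.
Step 2. [(3*(((6*x) + 4) - 2)) + 5 = 29] subtract 5: x sits inside (… + 5). So sub: 3*(((6*x) + 4) - 2) = 24.
Step 3. [3*(((6*x) + 4) - 2) = 24] 3·(inner) — divide through by 3. So div: ((6*x) + 4) - 2 = 8.
Step 4. [((6*x) + 4) - 2 = 8] -2 is outermost — add 2 both sides ⇒ sub: (6*x) + 4 = 10.
Step 5. [(6*x) + 4 = 10] subtract 4: x sits inside (… + 4) ⇒ sub: 6*x = 6.
Step 6. [6*x = 6] leading coefficient 6: divide by 6 ⇒ div: x = 1.

Answer: x ∈ {1}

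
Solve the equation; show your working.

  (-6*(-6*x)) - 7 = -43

Step 1. [(-6*(-6*x)) - 7 = -43] 7 comes off first (add 7). So sub: -6*(-6*x) = -36.
Step 2. [-6*(-6*x) = -36] LHS = -6·(…); ÷-6 both sides ⇒ div: -6*x = 6.
Step 3. [-6*x = 6] leading coefficient -6: divide by -6 ⇒ div: x = -1.

Answer: x ∈ {-1}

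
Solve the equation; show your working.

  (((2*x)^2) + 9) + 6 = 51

Step 1. [(((2*x)^2) + 9) + 6 = 51] 6 comes off first (subtract 6). So sub: ((2*x)^2) + 9 = 45.
Step 2. [((2*x)^2) + 9 = 45] 9 comes off first (subtract 9). So sub: (2*x)^2 = 36.
Step 3. [(2*x)^2 = 36] LHS squared, RHS 36 ≥ 0: apply √ (±) ⇒ sqrt: 2*x = 6 or -6.
Step 4. [2*x = 6 or -6] leading coefficient 2: divide by 2. So div: x = 3 or -3.

Answer: x ∈ {-3, 3}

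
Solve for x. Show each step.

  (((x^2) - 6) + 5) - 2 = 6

Step 1. [(((x^2) - 6) + 5) - 2 = 6] 2 comes off first (add 2). So sub: ((x^2) - 6) + 5 = 8.
Step 2. [((x^2) - 6) + 5 = 8] +5 is outermost — subtract 5 both sides ⇒ sub: (x^2) - 6 = 3.
Step 3. [(x^2) - 6 = 3] the outer -6 inverts by adding 6, so sub: x^2 = 9.
Step 4. [x^2 = 9] LHS squared, RHS 9 ≥ 0: apply √ (±) ⇒ sqrt: x = 3 or -3.

Answer: x ∈ {-3, 3}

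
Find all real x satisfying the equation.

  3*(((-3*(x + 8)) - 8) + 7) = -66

Step 1. [3*(((-3*(x + 8)) - 8) + 7) = -66] divide by the outer 3 ⇒ div: ((-3*(x + 8)) - 8) + 7 = -22.
Step 2. [((-3*(x + 8)) - 8) + 7 = -22] +7 is outermost — subtract 7 both sides ⇒ sub: (-3*(x + 8)) - 8 = -29.
Step 3. [(-3*(x + 8)) - 8 = -29] peel the -8: add 8 from each side ⇒ sub: -3*(x + 8) = -21.
Step 4. [-3*(x + 8) = -21] LHS = -3·(…); ÷-3 both sides ⇒ div: x + 8 = 7.
Step 5. [x + 8 = 7] subtract 8: x sits inside (… + 8) ⇒ sub: x = -1.

Answer: x ∈ {-1}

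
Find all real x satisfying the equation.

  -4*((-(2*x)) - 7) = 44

Step 1. [-4*((-(2*x)) - 7) = 44] divide by the outer -4, so div: (-(2*x)) - 7 = -11.
Step 2. [(-(2*x)) - 7 = -11] add 7: x sits inside (… - 7) ⇒ sub: -(2*x) = -4.
Step 3. [-(2*x) = -4] LHS negated; negate both sides. So neg: 2*x = 4.
Step 4. [2*x = 4] 2·(inner) — divide through by 2, so div: x = 2.

Answer: x ∈ {2}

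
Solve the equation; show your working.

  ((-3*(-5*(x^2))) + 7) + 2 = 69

Step 1. [((-3*(-5*(x^2))) + 7) + 2 = 69] +2 is outermost — subtract 2 both sides. So sub: (-3*(-5*(x^2))) + 7 = 67.
Step 2. [(-3*(-5*(x^2))) + 7 = 67] the outer +7 inverts by subtracting 7. So sub: -3*(-5*(x^2)) = 60.
Step 3. [-3*(-5*(x^2)) = 60] -3 out front; divide by -3, so div: -5*(x^2) = -20.
Step 4. [-5*(x^2) = -20] -5·(inner) — divide through by -5, so div: x^2 = 4.
Step 5. [x^2 = 4] √ both sides: 4 ≥ 0 gives two branches. So sqrt: x = 2 or -2.

Answer: x ∈ {-2, 2}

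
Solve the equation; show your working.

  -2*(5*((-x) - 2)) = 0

Step 1. [-2*(5*((-x) - 2)) = 0] -2·(inner) — divide through by -2 ⇒ div: 5*((-x) - 2) = 0.
Step 2. [5*((-x) - 2) = 0] 5·(inner) — divide through by 5, so div: (-x) - 2 = 0.
Step 3. [(-x) - 2 = 0] -2 is outermost — add 2 both sides ⇒ sub: -x = 2.
Step 4. [-x = 2] LHS negated; negate both sides. So neg: x = -2.

Answer: x ∈ {-2}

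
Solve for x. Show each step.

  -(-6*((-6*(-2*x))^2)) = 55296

Step 1. [-(-6*((-6*(-2*x))^2)) = 55296] flip signs both sides, so neg: -6*((-6*(-2*x))^2) = -55296.
Step 2. [-6*((-6*(-2*x))^2) = -55296] LHS = -6·(…); ÷-6 both sides, so div: (-6*(-2*x))^2 = 9216.
Step 3. [(-6*(-2*x))^2 = 9216] 9216 ≥ 0, LHS is (·)² — take ±√, so sqrt: -6*(-2*x) = 96 or -96.
Step 4. [-6*(-2*x) = 96 or -96] LHS = -6·(…); ÷-6 both sides. So div: -2*x = -16 or 16.
Step 5. [-2*x = -16 or 16] leading coefficient -2: divide by -2 ⇒ div: x = 8 or -8.

Answer: x ∈ {-8, 8}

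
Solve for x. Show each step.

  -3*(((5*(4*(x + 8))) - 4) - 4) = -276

Step 1. [-3*(((5*(4*(x + 8))) - 4) - 4) = -276] -3 out front; divide by -3 ⇒ div: ((5*(4*(x + 8))) - 4) - 4 = 92.
Step 2. [((5*(4*(x + 8))) - 4) - 4 = 92] the outer -4 inverts by adding 4 ⇒ sub: (5*(4*(x + 8))) - 4 = 96.
Step 3. [(5*(4*(x + 8))) - 4 = 96] add 4: x sits inside (… - 4), so sub: 5*(4*(x + 8)) = 100.
Step 4. [5*(4*(x + 8)) = 100] leading coefficient 5: divide by 5. So div: 4*(x + 8) = 20.
Step 5. [4*(x + 8) = 20] divide by the outer 4. So div: x + 8 = 5.
Step 6. [x + 8 = 5] 8 comes off first (subtract 8), so sub: x = -3.

Answer: x ∈ {-3}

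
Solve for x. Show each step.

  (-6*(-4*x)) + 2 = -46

Step 1. [(-6*(-4*x)) + 2 = -46] the outer +2 inverts by subtracting 2, so sub: -6*(-4*x) = -48.
Step 2. [-6*(-4*x) = -48] leading coefficient -6: divide by -6, so div: -4*x = 8.
Step 3. [-4*x = 8] -4 out front; divide by -4, so div: x = -2.

Answer: x ∈ {-2}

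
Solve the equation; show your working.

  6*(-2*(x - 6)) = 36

Step 1. [6*(-2*(x - 6)) = 36] 6·(inner) — divide through by 6. So div: -2*(x - 6) = 6.
Step 2. [-2*(x - 6) = 6] -2 out front; divide by -2 ⇒ div: x - 6 = -3.
Step 3. [x - 6 = -3] peel the -6: add 6 from each side ⇒ sub: x = 3.

Answer: x ∈ {3}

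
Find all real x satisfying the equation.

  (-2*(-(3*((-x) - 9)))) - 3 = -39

Step 1. [(-2*(-(3*((-x) - 9)))) - 3 = -39] peel the -3: add 3 from each side, so sub: -2*(-(3*((-x) - 9))) = -36.
Step 2. [-2*(-(3*((-x) - 9))) = -36] -2·(inner) — divide through by -2 ⇒ div: -(3*((-x) - 9)) = 18.
Step 3. [-(3*((-x) - 9)) = 18] flip signs both sides ⇒ neg: 3*((-x) - 9) = -18.
Step 4. [3*((-x) - 9) = -18] 3 out front; divide by 3, so div: (-x) - 9 = -6.
Step 5. [(-x) - 9 = -6] -9 is outermost — add 9 both sides ⇒ sub: -x = 3.
Step 6. [-x = 3] flip signs both sides, so neg: x = -3.

Answer: x ∈ {-3}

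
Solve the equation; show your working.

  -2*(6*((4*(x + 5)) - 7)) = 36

Step 1. [-2*(6*((4*(x + 5)) - 7)) = 36] -2·(inner) — divide through by -2, so div: 6*((4*(x + 5)) - 7) = -18.
Step 2. [6*((4*(x + 5)) - 7) = -18] leading coefficient 6: divide by 6 ⇒ div: (4*(x + 5)) - 7 = -3.
Step 3. [(4*(x + 5)) - 7 = -3] the outer -7 inverts by adding 7, so sub: 4*(x + 5) = 4.
Step 4. [4*(x + 5) = 4] 4 out front; divide by 4 ⇒ div: x + 5 = 1.
Step 5. [x + 5 = 1] peel the +5: subtract 5 from each side. So sub: x = -4.

Answer: x ∈ {-4}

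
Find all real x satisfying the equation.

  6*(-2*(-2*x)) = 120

Step 1. [6*(-2*(-2*x)) = 120] 6·(inner) — divide through by 6. So div: -2*(-2*x) = 20.
Step 2. [-2*(-2*x) = 20] -2·(inner) — divide through by -2. So div: -2*x = -10.
Step 3. [-2*x = -10] -2 out front; divide by -2 ⇒ div: x = 5.

Answer: x ∈ {5}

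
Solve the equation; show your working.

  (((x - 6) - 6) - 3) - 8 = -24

Step 1. [(((x - 6) - 6) - 3) - 8 = -24] the outer -8 inverts by adding 8 ⇒ sub: ((x - 6) - 6) - 3 = -16.
Step 2. [((x - 6) - 6) - 3 = -16] 3 comes off first (add 3). So sub: (x - 6) - 6 = -13.
Step 3. [(x - 6) - 6 = -13] -6 is outermost — add 6 both sides. So sub: x - 6 = -7.
Step 4. [x - 6 = -7] peel the -6: add 6 from each side ⇒ sub: x = -1.

Answer: x ∈ {-1}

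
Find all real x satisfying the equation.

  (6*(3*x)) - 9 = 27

Step 1. [(6*(3*x)) - 9 = 27] add 9: x sits inside (… - 9), so sub: 6*(3*x) = 36.
Step 2. [6*(3*x) = 36] divide by the outer 6, so div: 3*x = 6.
Step 3. [3*x = 6] 3 out front; divide by 3 ⇒ div: x = 2.

Answer: x ∈ {2}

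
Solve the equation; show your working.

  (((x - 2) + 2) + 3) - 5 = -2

Step 1. [(((x - 2) + 2) + 3) - 5 = -2] -5 is outermost — add 5 both sides. So sub: ((x - 2) + 2) + 3 = 3.
Step 2. [((x - 2) + 2) + 3 = 3] +3 is outermost — subtract 3 both sides. So sub: (x - 2) + 2 = 0.
Step 3. [(x - 2) + 2 = 0] peel the +2: subtract 2 from each side ⇒ sub: x - 2 = -2.
Step 4. [x - 2 = -2] peel the -2: add 2 from each side. So sub: x = 0.

Answer: x ∈ {0}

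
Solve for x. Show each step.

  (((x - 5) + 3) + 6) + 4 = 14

Step 1. [(((x - 5) + 3) + 6) + 4 = 14] 4 comes off first (subtract 4), so sub: ((x - 5) + 3) + 6 = 10.
Step 2. [((x - 5) + 3) + 6 = 10] peel the +6: subtract 6 from each side. So sub: (x - 5) + 3 = 4.
Step 3. [(x - 5) + 3 = 4] the outer +3 inverts by subtracting 3, so sub: x - 5 = 1.
Step 4. [x - 5 = 1] the outer -5 inverts by adding 5, so sub: x = 6.

Answer: x ∈ {6}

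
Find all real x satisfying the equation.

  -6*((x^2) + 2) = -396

Step 1. [-6*((x^2) + 2) = -396] -6·(inner) — divide through by -6. So div: (x^2) + 2 = 66.
Step 2. [(x^2) + 2 = 66] peel the +2: subtract 2 from each side ⇒ sub: x^2 = 64.
Step 3. [x^2 = 64] 64 ≥ 0, LHS is (·)² — take ±√. So sqrt: x = 8 or -8.

Answer: x ∈ {-8, 8}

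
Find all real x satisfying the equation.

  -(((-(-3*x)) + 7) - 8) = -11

Step 1. [-(((-(-3*x)) + 7) - 8) = -11] leading − — multiply by −1. So neg: ((-(-3*x)) + 7) - 8 = 11.
Step 2. [((-(-3*x)) + 7) - 8 = 11] add 8: x sits inside (… - 8). So sub: (-(-3*x)) + 7 = 19.
Step 3. [(-(-3*x)) + 7 = 19] the outer +7 inverts by subtracting 7, so sub: -(-3*x) = 12.
Step 4. [-(-3*x) = 12] LHS negated; negate both sides, so neg: -3*x = -12.
Step 5. [-3*x = -12] -3·(inner) — divide through by -3 ⇒ div: x = 4.

Answer: x ∈ {4}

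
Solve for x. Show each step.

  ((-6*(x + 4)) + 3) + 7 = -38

Step 1. [((-6*(x + 4)) + 3) + 7 = -38] 7 comes off first (subtract 7), so sub: (-6*(x + 4)) + 3 = -45.
Step 2. [(-6*(x + 4)) + 3 = -45] subtract 3: x sits inside (… + 3). So sub: -6*(x + 4) = -48.
Step 3. [-6*(x + 4) = -48] leading coefficient -6: divide by -6. So div: x + 4 = 8.
Step 4. [x + 4 = 8] peel the +4: subtract 4 from each side. So sub: x = 4.

Answer: x ∈ {4}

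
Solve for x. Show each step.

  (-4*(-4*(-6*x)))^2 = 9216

Step 1. [(-4*(-4*(-6*x)))^2 = 9216] LHS squared, RHS 9216 ≥ 0: apply √ (±) ⇒ sqrt: -4*(-4*(-6*x)) = 96 or -96.
Step 2. [-4*(-4*(-6*x)) = 96 or -96] -4·(inner) — divide through by -4 ⇒ div: -4*(-6*x) = -24 or 24.
Step 3. [-4*(-6*x) = -24 or 24] LHS = -4·(…); ÷-4 both sides. So div: -6*x = 6 or -6.
Step 4. [-6*x = 6 or -6] LHS = -6·(…); ÷-6 both sides ⇒ div: x = -1 or 1.

Answer: x ∈ {-1, 1}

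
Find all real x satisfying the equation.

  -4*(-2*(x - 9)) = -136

Step 1. [-4*(-2*(x - 9)) = -136] -4 out front; divide by -4, so div: -2*(x - 9) = 34.
Step 2. [-2*(x - 9) = 34] LHS = -2·(…); ÷-2 both sides ⇒ div: x - 9 = -17.
Step 3. [x - 9 = -17] -9 is outermost — add 9 both sides ⇒ sub: x = -8.

Answer: x ∈ {-8}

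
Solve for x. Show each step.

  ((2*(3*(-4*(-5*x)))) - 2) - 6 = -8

Step 1. [((2*(3*(-4*(-5*x)))) - 2) - 6 = -8] peel the -6: add 6 from each side ⇒ sub: (2*(3*(-4*(-5*x)))) - 2 = -2.
Step 2. [(2*(3*(-4*(-5*x)))) - 2 = -2] the outer -2 inverts by adding 2. So sub: 2*(3*(-4*(-5*x))) = 0.
Step 3. [2*(3*(-4*(-5*x))) = 0] 2 out front; divide by 2, so div: 3*(-4*(-5*x)) = 0.
Step 4. [3*(-4*(-5*x)) = 0] LHS = 3·(…); ÷3 both sides. So div: -4*(-5*x) = 0.
Step 5. [-4*(-5*x) = 0] divide by the outer -4, so div: -5*x = 0.
Step 6. [-5*x = 0] leading coefficient -5: divide by -5, so div: x = 0.

Answer: x ∈ {0}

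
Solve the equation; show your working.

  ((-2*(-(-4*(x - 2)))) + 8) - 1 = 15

Step 1. [((-2*(-(-4*(x - 2)))) + 8) - 1 = 15] peel the -1: add 1 from each side. So sub: (-2*(-(-4*(x - 2)))) + 8 = 16.
Step 2. [(-2*(-(-4*(x - 2)))) + 8 = 16] +8 is outermost — subtract 8 both sides ⇒ sub: -2*(-(-4*(x - 2))) = 8.
Step 3. [-2*(-(-4*(x - 2))) = 8] leading coefficient -2: divide by -2. So div: -(-4*(x - 2)) = -4.
Step 4. [-(-4*(x - 2)) = -4] flip signs both sides, so neg: -4*(x - 2) = 4.
Step 5. [-4*(x - 2) = 4] -4·(inner) — divide through by -4 ⇒ div: x - 2 = -1.
Step 6. [x - 2 = -1] the outer -2 inverts by adding 2 ⇒ sub: x = 1.

Answer: x ∈ {1}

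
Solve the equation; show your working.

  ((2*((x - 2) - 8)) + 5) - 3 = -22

Step 1. [((2*((x - 2) - 8)) + 5) - 3 = -22] the outer -3 inverts by adding 3. So sub: (2*((x - 2) - 8)) + 5 = -19.
Step 2. [(2*((x - 2) - 8)) + 5 = -19] 5 comes off first (subtract 5) ⇒ sub: 2*((x - 2) - 8) = -24.
Step 3. [2*((x - 2) - 8) = -24] divide by the outer 2, so div: (x - 2) - 8 = -12.
Step 4. [(x - 2) - 8 = -12] add 8: x sits inside (… - 8) ⇒ sub: x - 2 = -4.
Step 5. [x - 2 = -4] -2 is outermost — add 2 both sides. So sub: x = -2.

Answer: x ∈ {-2}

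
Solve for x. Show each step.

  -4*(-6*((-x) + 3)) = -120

Step 1. [-4*(-6*((-x) + 3)) = -120] divide by the outer -4. So div: -6*((-x) + 3) = 30.
Step 2. [-6*((-x) + 3) = 30] -6 out front; divide by -6. So div: (-x) + 3 = -5.
Step 3. [(-x) + 3 = -5] +3 is outermost — subtract 3 both sides, so sub: -x = -8.
Step 4. [-x = -8] LHS negated; negate both sides, so neg: x = 8.

Answer: x ∈ {8}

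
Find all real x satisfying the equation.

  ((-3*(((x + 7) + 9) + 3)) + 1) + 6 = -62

Step 1. [((-3*(((x + 7) + 9) + 3)) + 1) + 6 = -62] +6 is outermost — subtract 6 both sides. So sub: (-3*(((x + 7) + 9) + 3)) + 1 = -68.
Step 2. [(-3*(((x + 7) + 9) + 3)) + 1 = -68] 1 comes off first (subtract 1). So sub: -3*(((x + 7) + 9) + 3) = -69.
Step 3. [-3*(((x + 7) + 9) + 3) = -69] -3·(inner) — divide through by -3, so div: ((x + 7) + 9) + 3 = 23.
Step 4. [((x + 7) + 9) + 3 = 23] subtract 3: x sits inside (… + 3) ⇒ sub: (x + 7) + 9 = 20.
Step 5. [(x + 7) + 9 = 20] +9 is outermost — subtract 9 both sides ⇒ sub: x + 7 = 11.
Step 6. [x + 7 = 11] the outer +7 inverts by subtracting 7, so sub: x = 4.

Answer: x ∈ {4}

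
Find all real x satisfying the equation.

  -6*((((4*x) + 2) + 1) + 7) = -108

Step 1. [-6*((((4*x) + 2) + 1) + 7) = -108] -6·(inner) — divide through by -6, so div: (((4*x) + 2) + 1) + 7 = 18.
Step 2. [(((4*x) + 2) + 1) + 7 = 18] +7 is outermost — subtract 7 both sides. So sub: ((4*x) + 2) + 1 = 11.
Step 3. [((4*x) + 2) + 1 = 11] 1 comes off first (subtract 1) ⇒ sub: (4*x) + 2 = 10.
Step 4. [(4*x) + 2 = 10] the outer +2 inverts by subtracting 2, so sub: 4*x = 8.
Step 5. [4*x = 8] leading coefficient 4: divide by 4. So div: x = 2.

Answer: x ∈ {2}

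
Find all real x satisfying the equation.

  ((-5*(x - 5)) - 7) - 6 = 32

Step 1. [((-5*(x - 5)) - 7) - 6 = 32] add 6: x sits inside (… - 6) ⇒ sub: (-5*(x - 5)) - 7 = 38.
Step 2. [(-5*(x - 5)) - 7 = 38] -7 is outermost — add 7 both sides. So sub: -5*(x - 5) = 45.
Step 3. [-5*(x - 5) = 45] -5·(inner) — divide through by -5, so div: x - 5 = -9.
Step 4. [x - 5 = -9] peel the -5: add 5 from each side, so sub: x = -4.

Answer: x ∈ {-4}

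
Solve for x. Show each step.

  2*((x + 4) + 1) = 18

Step 1. [2*((x + 4) + 1) = 18] leading coefficient 2: divide by 2, so div: (x + 4) + 1 = 9.
Step 2. [(x + 4) + 1 = 9] +1 is outermost — subtract 1 both sides, so sub: x + 4 = 8.
Step 3. [x + 4 = 8] peel the +4: subtract 4 from each side. So sub: x = 4.

Answer: x ∈ {4}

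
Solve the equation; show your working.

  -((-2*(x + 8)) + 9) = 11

Step 1. [-((-2*(x + 8)) + 9) = 11] flip signs both sides, so neg: (-2*(x + 8)) + 9 = -11.
Step 2. [(-2*(x + 8)) + 9 = -11] 9 comes off first (subtract 9) ⇒ sub: -2*(x + 8) = -20.
Step 3. [-2*(x + 8) = -20] LHS = -2·(…); ÷-2 both sides, so div: x + 8 = 10.
Step 4. [x + 8 = 10] subtract 8: x sits inside (… + 8), so sub: x = 2.

Answer: x ∈ {2}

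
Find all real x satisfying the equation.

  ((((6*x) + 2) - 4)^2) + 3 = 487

Step 1. [((((6*x) + 2) - 4)^2) + 3 = 487] subtract 3: x sits inside (… + 3) ⇒ sub: (((6*x) + 2) - 4)^2 = 484.
Step 2. [(((6*x) + 2) - 4)^2 = 484] 484 ≥ 0, LHS is (·)² — take ±√ ⇒ sqrt: ((6*x) + 2) - 4 = 22 or -22.
Step 3. [((6*x) + 2) - 4 = 22 or -22] 4 comes off first (add 4), so sub: (6*x) + 2 = 26 or -18.
Step 4. [(6*x) + 2 = 26 or -18] 2 comes off first (subtract 2). So sub: 6*x = 24 or -20.
Step 5. [6*x = 24 or -20] 6 out front; divide by 6. So div: x = 4 or -10/3.

Answer: x ∈ {-10/3, 4}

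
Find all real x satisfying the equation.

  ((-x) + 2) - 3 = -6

Step 1. [((-x) + 2) - 3 = -6] peel the -3: add 3 from each side. So sub: (-x) + 2 = -3.
Step 2. [(-x) + 2 = -3] peel the +2: subtract 2 from each side ⇒ sub: -x = -5.
Step 3. [-x = -5] LHS negated; negate both sides. So neg: x = 5.

Answer: x ∈ {5}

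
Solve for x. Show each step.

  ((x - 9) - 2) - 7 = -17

Step 1. [((x - 9) - 2) - 7 = -17] 7 comes off first (add 7). So sub: (x - 9) - 2 = -10.
Step 2. [(x - 9) - 2 = -10] the outer -2 inverts by adding 2. So sub: x - 9 = -8.
Step 3. [x - 9 = -8] the outer -9 inverts by adding 9. So sub: x = 1.

Answer: x ∈ {1}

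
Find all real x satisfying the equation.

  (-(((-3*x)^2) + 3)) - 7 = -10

Step 1. [(-(((-3*x)^2) + 3)) - 7 = -10] peel the -7: add 7 from each side. So sub: -(((-3*x)^2) + 3) = -3.
Step 2. [-(((-3*x)^2) + 3) = -3] LHS negated; negate both sides, so neg: ((-3*x)^2) + 3 = 3.
Step 3. [((-3*x)^2) + 3 = 3] +3 is outermost — subtract 3 both sides, so sub: (-3*x)^2 = 0.
Step 4. [(-3*x)^2 = 0] 0 ≥ 0, LHS is (·)² — take ±√. So sqrt: -3*x = 0.
Step 5. [-3*x = 0] divide by the outer -3. So div: x = 0.

Answer: x ∈ {0}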